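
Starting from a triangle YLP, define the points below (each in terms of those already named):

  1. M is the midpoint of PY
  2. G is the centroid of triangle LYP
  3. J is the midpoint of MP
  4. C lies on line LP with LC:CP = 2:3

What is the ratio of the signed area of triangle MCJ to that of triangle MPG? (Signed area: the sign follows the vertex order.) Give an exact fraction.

Work in coordinates with Y = (0, 0), L = (1, 0), P = (0, 1).
1. M is the midpoint of PY ⇒ M = (0, 1/2)
2. G is the centroid of triangle LYP ⇒ G = (1/3, 1/3)
3. J is the midpoint of MP ⇒ J = (0, 3/4)
4. C lies on line LP with LC:CP = 2:3 ⇒ C = (3/5, 2/5)
2·[MCJ] = 3/20, 2·[MPG] = -1/6
[MCJ]:[MPG] = 3/20:-1/6 = -9/10

[MCJ]:[MPG] = -9/10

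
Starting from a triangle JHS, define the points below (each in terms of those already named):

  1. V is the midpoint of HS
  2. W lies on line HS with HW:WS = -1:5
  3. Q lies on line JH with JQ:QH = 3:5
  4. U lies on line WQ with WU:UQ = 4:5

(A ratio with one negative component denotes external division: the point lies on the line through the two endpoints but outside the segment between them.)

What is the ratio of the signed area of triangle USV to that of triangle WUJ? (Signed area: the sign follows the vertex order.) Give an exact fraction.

[USV]:[WUJ] = -10/3

Assign J = (0, 0), H = (1, 0), S = (0, 1) — the answer is frame-independent, so this choice is without loss of generality.
1. V is the midpoint of HS ⇒ V = (1/2, 1/2)
2. W lies on line HS with HW:WS = -1:5 ⇒ W = (5/4, -1/4)
3. Q lies on line JH with JQ:QH = 3:5 ⇒ Q = (3/8, 0)
4. U lies on line WQ with WU:UQ = 4:5 ⇒ U = (31/36, -5/36)
2·[USV] = -5/36, 2·[WUJ] = 1/24
[USV]:[WUJ] = -5/36:1/24 = -10/3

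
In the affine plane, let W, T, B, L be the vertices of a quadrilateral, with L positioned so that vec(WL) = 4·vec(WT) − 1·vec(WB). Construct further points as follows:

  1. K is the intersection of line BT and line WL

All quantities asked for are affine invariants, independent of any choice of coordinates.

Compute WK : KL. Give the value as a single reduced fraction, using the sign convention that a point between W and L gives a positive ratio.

WK:KL = 1/2

Choose coordinates W = (0, 0), T = (1, 0), B = (0, 1), L = (4, -1).
1. K is the intersection of line BT and line WL ⇒ K = (4/3, -1/3)
K = W + t·(L−W) with t = 1/3, so WK:KL = t:(1−t) = 1/3:2/3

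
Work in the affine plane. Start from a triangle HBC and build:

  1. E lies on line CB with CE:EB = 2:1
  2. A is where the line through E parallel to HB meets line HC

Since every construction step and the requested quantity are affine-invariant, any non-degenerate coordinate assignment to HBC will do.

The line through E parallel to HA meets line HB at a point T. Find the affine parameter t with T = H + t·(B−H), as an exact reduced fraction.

t = 2/3

Assign H = (0, 0), B = (1, 0), C = (0, 1) — the answer is frame-independent, so this choice is without loss of generality.
1. E lies on line CB with CE:EB = 2:1 ⇒ E = (2/3, 1/3)
2. A is where the line through E parallel to HB meets line HC ⇒ A = (0, 1/3)
through E parallel to HA: direction (0, 1/3); meets HB at T = (2/3, 0)
T = H + t·(B−H) with t = 2/3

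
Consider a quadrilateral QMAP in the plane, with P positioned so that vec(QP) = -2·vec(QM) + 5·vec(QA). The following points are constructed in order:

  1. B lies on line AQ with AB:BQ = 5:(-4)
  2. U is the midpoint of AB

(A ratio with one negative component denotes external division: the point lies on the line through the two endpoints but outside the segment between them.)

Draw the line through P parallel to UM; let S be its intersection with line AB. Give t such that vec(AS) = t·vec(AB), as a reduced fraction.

t = -7/5

Work in coordinates with Q = (0, 0), M = (1, 0), A = (0, 1), P = (-2, 5).
1. B lies on line AQ with AB:BQ = 5:(-4) ⇒ B = (0, -4)
2. U is the midpoint of AB ⇒ U = (0, -3/2)
through P parallel to UM: direction (1, 3/2); meets AB at S = (0, 8)
S = A + t·(B−A) with t = -7/5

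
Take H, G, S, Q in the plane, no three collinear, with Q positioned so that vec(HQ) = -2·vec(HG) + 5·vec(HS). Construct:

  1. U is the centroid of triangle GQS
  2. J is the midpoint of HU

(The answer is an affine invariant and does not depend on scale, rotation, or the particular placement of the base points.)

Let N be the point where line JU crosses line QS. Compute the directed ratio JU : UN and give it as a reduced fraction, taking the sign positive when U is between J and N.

Work in coordinates with H = (0, 0), G = (1, 0), S = (0, 1), Q = (-2, 5).
1. U is the centroid of triangle GQS ⇒ U = (-1/3, 2)
2. J is the midpoint of HU ⇒ J = (-1/6, 1)
line JU meets QS at N = (-1/4, 3/2)
U = J + t·(N−J) with t = 2, so JU:UN = 2:-1

JU:UN = -2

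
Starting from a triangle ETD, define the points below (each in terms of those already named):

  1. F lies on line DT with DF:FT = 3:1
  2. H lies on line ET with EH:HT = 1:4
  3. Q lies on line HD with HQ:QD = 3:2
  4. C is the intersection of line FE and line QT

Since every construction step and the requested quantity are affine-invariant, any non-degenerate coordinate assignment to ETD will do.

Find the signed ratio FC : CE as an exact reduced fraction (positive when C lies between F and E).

FC:CE = 2/15

Choose coordinates E = (0, 0), T = (1, 0), D = (0, 1).
1. F lies on line DT with DF:FT = 3:1 ⇒ F = (3/4, 1/4)
2. H lies on line ET with EH:HT = 1:4 ⇒ H = (1/5, 0)
3. Q lies on line HD with HQ:QD = 3:2 ⇒ Q = (2/25, 3/5)
4. C is the intersection of line FE and line QT ⇒ C = (45/68, 15/68)
C = F + t·(E−F) with t = 2/17, so FC:CE = t:(1−t) = 2/17:15/17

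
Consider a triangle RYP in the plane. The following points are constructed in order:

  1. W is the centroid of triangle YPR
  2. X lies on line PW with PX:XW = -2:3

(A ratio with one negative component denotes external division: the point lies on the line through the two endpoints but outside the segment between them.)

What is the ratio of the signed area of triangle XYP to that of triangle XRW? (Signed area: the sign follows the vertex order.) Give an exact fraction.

[XYP]:[XRW] = -2/3

Choose coordinates R = (0, 0), Y = (1, 0), P = (0, 1).
1. W is the centroid of triangle YPR ⇒ W = (1/3, 1/3)
2. X lies on line PW with PX:XW = -2:3 ⇒ X = (-2/3, 7/3)
2·[XYP] = -2/3, 2·[XRW] = 1
[XYP]:[XRW] = -2/3:1 = -2/3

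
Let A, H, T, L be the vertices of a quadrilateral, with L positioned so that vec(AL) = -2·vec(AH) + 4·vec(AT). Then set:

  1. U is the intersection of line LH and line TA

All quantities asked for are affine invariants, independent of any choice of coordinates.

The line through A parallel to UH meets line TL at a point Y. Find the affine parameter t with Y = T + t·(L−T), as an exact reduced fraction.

Assign A = (0, 0), H = (1, 0), T = (0, 1), L = (-2, 4) — the answer is frame-independent, so this choice is without loss of generality.
1. U is the intersection of line LH and line TA ⇒ U = (0, 4/3)
through A parallel to UH: direction (1, -4/3); meets TL at Y = (6, -8)
Y = T + t·(L−T) with t = -3

t = -3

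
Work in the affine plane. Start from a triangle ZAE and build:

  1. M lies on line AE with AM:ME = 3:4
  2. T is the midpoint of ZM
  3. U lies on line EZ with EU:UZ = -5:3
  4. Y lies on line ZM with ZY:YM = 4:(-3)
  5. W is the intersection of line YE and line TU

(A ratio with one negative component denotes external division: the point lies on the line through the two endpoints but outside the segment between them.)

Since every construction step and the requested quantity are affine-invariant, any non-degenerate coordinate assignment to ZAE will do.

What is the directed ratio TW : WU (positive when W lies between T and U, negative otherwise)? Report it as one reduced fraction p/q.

TW:WU = -7/20

Assign Z = (0, 0), A = (1, 0), E = (0, 1) — the answer is frame-independent, so this choice is without loss of generality.
1. M lies on line AE with AM:ME = 3:4 ⇒ M = (4/7, 3/7)
2. T is the midpoint of ZM ⇒ T = (2/7, 3/14)
3. U lies on line EZ with EU:UZ = -5:3 ⇒ U = (0, -3/2)
4. Y lies on line ZM with ZY:YM = 4:(-3) ⇒ Y = (16/7, 12/7)
5. W is the intersection of line YE and line TU ⇒ W = (40/91, 207/182)
W = T + t·(U−T) with t = -7/13, so TW:WU = t:(1−t) = -7/13:20/13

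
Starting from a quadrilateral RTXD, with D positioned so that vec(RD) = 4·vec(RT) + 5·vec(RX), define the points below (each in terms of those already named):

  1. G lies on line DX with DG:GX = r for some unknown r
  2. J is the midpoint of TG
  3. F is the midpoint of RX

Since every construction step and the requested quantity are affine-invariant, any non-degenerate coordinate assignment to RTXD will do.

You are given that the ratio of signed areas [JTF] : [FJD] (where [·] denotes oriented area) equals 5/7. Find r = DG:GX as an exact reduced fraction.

r = -3

Set R = (0, 0), T = (1, 0), X = (0, 1), D = (4, 5); any affine frame gives the same invariant.
1. With DG:GX = r, write λ = r/(r+1) so G = D + λ·(X−D); G is affine-linear in λ
2. J is the midpoint of TG ⇒ J is an affine combination of earlier points and hence also affine-linear in λ
3. F is the midpoint of RX ⇒ F = (0, 1/2)
Every point depending on G is an affine combination of G and λ-independent points, so each such coordinate is linear in λ; the λ² term in each signed area is a multiple of (X−D)×(X−D) = 0, so 2·[JTF] and 2·[FJD] are each linear in λ. Evaluating at λ=0 and λ=1:
  2·[JTF] = 3·λ − 13/4,   2·[FJD] = −λ + 13/4
So [JTF]:[FJD] = (3·λ − 13/4) / (−λ + 13/4). Setting this equal to 5/7:
  3·λ − 13/4 = 5/7·(−λ + 13/4)  ⇒  λ = 3/2
Then r = λ/(1−λ) = (3/2)/(-1/2) = -3. Check: with r = -3, G = (-2, -1) and [JTF]:[FJD] = 5/7 as required.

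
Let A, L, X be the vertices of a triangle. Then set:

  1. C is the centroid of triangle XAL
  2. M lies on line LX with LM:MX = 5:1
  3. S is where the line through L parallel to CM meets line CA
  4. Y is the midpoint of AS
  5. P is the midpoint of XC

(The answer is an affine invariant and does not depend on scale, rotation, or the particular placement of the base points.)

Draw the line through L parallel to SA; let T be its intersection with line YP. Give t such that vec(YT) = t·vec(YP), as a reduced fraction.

t = -2

Assign A = (0, 0), L = (1, 0), X = (0, 1) — the answer is frame-independent, so this choice is without loss of generality.
1. C is the centroid of triangle XAL ⇒ C = (1/3, 1/3)
2. M lies on line LX with LM:MX = 5:1 ⇒ M = (1/6, 5/6)
3. S is where the line through L parallel to CM meets line CA ⇒ S = (3/4, 3/4)
4. Y is the midpoint of AS ⇒ Y = (3/8, 3/8)
5. P is the midpoint of XC ⇒ P = (1/6, 2/3)
through L parallel to SA: direction (-3/4, -3/4); meets YP at T = (19/24, -5/24)
T = Y + t·(P−Y) with t = -2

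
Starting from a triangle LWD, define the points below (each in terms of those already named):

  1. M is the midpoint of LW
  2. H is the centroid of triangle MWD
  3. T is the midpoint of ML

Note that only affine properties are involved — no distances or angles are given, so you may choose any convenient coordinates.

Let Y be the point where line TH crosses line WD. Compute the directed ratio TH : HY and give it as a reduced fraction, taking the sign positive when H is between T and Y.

Choose coordinates L = (0, 0), W = (1, 0), D = (0, 1).
1. M is the midpoint of LW ⇒ M = (1/2, 0)
2. H is the centroid of triangle MWD ⇒ H = (1/2, 1/3)
3. T is the midpoint of ML ⇒ T = (1/4, 0)
line TH meets WD at Y = (4/7, 3/7)
H = T + t·(Y−T) with t = 7/9, so TH:HY = 7/9:2/9

TH:HY = 7/2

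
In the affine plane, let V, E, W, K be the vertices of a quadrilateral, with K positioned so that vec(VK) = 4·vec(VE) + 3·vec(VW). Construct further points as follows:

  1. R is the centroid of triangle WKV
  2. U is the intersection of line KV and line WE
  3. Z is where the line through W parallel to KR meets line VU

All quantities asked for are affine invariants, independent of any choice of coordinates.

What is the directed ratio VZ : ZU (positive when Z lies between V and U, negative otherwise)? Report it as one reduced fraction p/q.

Set V = (0, 0), E = (1, 0), W = (0, 1), K = (4, 3); any affine frame gives the same invariant.
1. R is the centroid of triangle WKV ⇒ R = (4/3, 4/3)
2. U is the intersection of line KV and line WE ⇒ U = (4/7, 3/7)
3. Z is where the line through W parallel to KR meets line VU ⇒ Z = (8, 6)
Z = V + t·(U−V) with t = 14, so VZ:ZU = t:(1−t) = 14:-13

VZ:ZU = -14/13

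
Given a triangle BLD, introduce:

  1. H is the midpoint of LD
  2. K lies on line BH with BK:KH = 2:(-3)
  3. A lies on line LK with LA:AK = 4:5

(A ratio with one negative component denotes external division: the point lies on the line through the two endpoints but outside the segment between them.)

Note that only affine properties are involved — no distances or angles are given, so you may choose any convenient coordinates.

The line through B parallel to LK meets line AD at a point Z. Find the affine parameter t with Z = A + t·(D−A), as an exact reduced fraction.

t = 1/3

Work in coordinates with B = (0, 0), L = (1, 0), D = (0, 1).
1. H is the midpoint of LD ⇒ H = (1/2, 1/2)
2. K lies on line BH with BK:KH = 2:(-3) ⇒ K = (-1, -1)
3. A lies on line LK with LA:AK = 4:5 ⇒ A = (1/9, -4/9)
through B parallel to LK: direction (-2, -1); meets AD at Z = (2/27, 1/27)
Z = A + t·(D−A) with t = 1/3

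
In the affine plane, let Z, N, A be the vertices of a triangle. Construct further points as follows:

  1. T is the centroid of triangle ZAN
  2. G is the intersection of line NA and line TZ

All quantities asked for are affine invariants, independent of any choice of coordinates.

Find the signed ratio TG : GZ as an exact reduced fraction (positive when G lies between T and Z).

TG:GZ = -1/3

Assign Z = (0, 0), N = (1, 0), A = (0, 1) — the answer is frame-independent, so this choice is without loss of generality.
1. T is the centroid of triangle ZAN ⇒ T = (1/3, 1/3)
2. G is the intersection of line NA and line TZ ⇒ G = (1/2, 1/2)
G = T + t·(Z−T) with t = -1/2, so TG:GZ = t:(1−t) = -1/2:3/2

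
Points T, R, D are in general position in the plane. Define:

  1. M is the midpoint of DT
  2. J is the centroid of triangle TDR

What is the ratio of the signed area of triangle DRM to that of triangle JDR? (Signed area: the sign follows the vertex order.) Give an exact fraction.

[DRM]:[JDR] = 3/2

Choose coordinates T = (0, 0), R = (1, 0), D = (0, 1).
1. M is the midpoint of DT ⇒ M = (0, 1/2)
2. J is the centroid of triangle TDR ⇒ J = (1/3, 1/3)
2·[DRM] = -1/2, 2·[JDR] = -1/3
[DRM]:[JDR] = -1/2:-1/3 = 3/2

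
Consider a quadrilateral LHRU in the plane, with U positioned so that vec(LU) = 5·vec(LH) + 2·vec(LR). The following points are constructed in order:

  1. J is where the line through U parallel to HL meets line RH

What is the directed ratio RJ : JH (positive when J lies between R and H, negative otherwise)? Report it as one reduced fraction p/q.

RJ:JH = -1/2

Work in coordinates with L = (0, 0), H = (1, 0), R = (0, 1), U = (5, 2).
1. J is where the line through U parallel to HL meets line RH ⇒ J = (-1, 2)
J = R + t·(H−R) with t = -1, so RJ:JH = t:(1−t) = -1:2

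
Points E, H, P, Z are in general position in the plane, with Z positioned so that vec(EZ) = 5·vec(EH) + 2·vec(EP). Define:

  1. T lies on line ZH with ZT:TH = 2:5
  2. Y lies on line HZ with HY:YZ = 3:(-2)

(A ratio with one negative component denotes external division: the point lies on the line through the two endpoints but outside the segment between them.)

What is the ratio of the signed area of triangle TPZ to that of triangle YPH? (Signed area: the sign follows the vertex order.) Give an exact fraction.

[TPZ]:[YPH] = -2/21

Assign E = (0, 0), H = (1, 0), P = (0, 1), Z = (5, 2) — the answer is frame-independent, so this choice is without loss of generality.
1. T lies on line ZH with ZT:TH = 2:5 ⇒ T = (27/7, 10/7)
2. Y lies on line HZ with HY:YZ = 3:(-2) ⇒ Y = (13, 6)
2·[TPZ] = -12/7, 2·[YPH] = 18
[TPZ]:[YPH] = -12/7:18 = -2/21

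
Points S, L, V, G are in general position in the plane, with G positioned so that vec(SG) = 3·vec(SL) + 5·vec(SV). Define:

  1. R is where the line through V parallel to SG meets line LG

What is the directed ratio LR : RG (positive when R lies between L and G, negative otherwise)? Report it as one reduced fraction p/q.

LR:RG = -8/3

Assign S = (0, 0), L = (1, 0), V = (0, 1), G = (3, 5) — the answer is frame-independent, so this choice is without loss of generality.
1. R is where the line through V parallel to SG meets line LG ⇒ R = (21/5, 8)
R = L + t·(G−L) with t = 8/5, so LR:RG = t:(1−t) = 8/5:-3/5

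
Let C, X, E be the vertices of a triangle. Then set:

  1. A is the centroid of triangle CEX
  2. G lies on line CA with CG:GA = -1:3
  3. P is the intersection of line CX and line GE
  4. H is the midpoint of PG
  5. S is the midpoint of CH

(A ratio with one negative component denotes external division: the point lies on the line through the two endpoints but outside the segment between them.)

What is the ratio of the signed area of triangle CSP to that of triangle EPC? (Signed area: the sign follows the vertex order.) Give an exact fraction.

[CSP]:[EPC] = -1/24

Work in coordinates with C = (0, 0), X = (1, 0), E = (0, 1).
1. A is the centroid of triangle CEX ⇒ A = (1/3, 1/3)
2. G lies on line CA with CG:GA = -1:3 ⇒ G = (-1/6, -1/6)
3. P is the intersection of line CX and line GE ⇒ P = (-1/7, 0)
4. H is the midpoint of PG ⇒ H = (-13/84, -1/12)
5. S is the midpoint of CH ⇒ S = (-13/168, -1/24)
2·[CSP] = -1/168, 2·[EPC] = 1/7
[CSP]:[EPC] = -1/168:1/7 = -1/24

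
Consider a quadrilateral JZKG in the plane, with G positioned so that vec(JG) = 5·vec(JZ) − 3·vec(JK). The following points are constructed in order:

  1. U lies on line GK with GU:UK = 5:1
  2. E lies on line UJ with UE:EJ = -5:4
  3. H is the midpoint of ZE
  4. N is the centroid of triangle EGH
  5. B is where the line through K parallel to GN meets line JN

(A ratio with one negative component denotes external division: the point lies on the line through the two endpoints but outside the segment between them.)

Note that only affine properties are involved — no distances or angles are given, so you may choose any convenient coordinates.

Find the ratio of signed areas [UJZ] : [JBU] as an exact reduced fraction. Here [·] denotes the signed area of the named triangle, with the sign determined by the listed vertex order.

Choose coordinates J = (0, 0), Z = (1, 0), K = (0, 1), G = (5, -3).
1. U lies on line GK with GU:UK = 5:1 ⇒ U = (5/6, 1/3)
2. E lies on line UJ with UE:EJ = -5:4 ⇒ E = (-10/3, -4/3)
3. H is the midpoint of ZE ⇒ H = (-7/6, -2/3)
4. N is the centroid of triangle EGH ⇒ N = (1/6, -5/3)
5. B is where the line through K parallel to GN meets line JN ⇒ B = (-29/282, 145/141)
2·[UJZ] = 1/3, 2·[JBU] = -377/423
[UJZ]:[JBU] = 1/3:-377/423 = -141/377

[UJZ]:[JBU] = -141/377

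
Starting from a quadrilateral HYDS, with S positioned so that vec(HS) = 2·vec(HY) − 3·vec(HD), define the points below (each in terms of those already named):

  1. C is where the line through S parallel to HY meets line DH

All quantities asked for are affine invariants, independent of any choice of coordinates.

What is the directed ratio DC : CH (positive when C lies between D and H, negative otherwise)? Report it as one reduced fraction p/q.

Assign H = (0, 0), Y = (1, 0), D = (0, 1), S = (2, -3) — the answer is frame-independent, so this choice is without loss of generality.
1. C is where the line through S parallel to HY meets line DH ⇒ C = (0, -3)
C = D + t·(H−D) with t = 4, so DC:CH = t:(1−t) = 4:-3

DC:CH = -4/3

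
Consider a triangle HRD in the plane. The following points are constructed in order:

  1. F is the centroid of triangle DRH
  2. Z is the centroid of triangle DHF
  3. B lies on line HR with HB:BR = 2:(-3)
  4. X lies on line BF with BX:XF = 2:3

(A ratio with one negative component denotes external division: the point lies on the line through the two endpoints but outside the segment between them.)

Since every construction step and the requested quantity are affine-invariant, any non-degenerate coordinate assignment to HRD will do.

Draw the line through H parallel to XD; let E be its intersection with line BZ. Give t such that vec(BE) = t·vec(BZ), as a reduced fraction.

Work in coordinates with H = (0, 0), R = (1, 0), D = (0, 1).
1. F is the centroid of triangle DRH ⇒ F = (1/3, 1/3)
2. Z is the centroid of triangle DHF ⇒ Z = (1/9, 4/9)
3. B lies on line HR with HB:BR = 2:(-3) ⇒ B = (-2, 0)
4. X lies on line BF with BX:XF = 2:3 ⇒ X = (-16/15, 2/15)
through H parallel to XD: direction (16/15, 13/15); meets BZ at E = (128/183, 104/183)
E = B + t·(Z−B) with t = 78/61

t = 78/61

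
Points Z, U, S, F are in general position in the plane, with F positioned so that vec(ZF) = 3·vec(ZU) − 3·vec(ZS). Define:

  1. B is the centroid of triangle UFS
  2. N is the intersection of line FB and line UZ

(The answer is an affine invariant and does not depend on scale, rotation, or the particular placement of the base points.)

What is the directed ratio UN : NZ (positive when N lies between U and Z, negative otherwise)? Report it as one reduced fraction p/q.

UN:NZ = 1/6

Choose coordinates Z = (0, 0), U = (1, 0), S = (0, 1), F = (3, -3).
1. B is the centroid of triangle UFS ⇒ B = (4/3, -2/3)
2. N is the intersection of line FB and line UZ ⇒ N = (6/7, 0)
N = U + t·(Z−U) with t = 1/7, so UN:NZ = t:(1−t) = 1/7:6/7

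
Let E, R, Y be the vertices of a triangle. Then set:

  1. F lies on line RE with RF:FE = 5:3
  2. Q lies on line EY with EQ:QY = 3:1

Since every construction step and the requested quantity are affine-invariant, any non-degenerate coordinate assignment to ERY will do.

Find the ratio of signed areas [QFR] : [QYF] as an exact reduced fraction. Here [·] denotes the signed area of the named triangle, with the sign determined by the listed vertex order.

Work in coordinates with E = (0, 0), R = (1, 0), Y = (0, 1).
1. F lies on line RE with RF:FE = 5:3 ⇒ F = (3/8, 0)
2. Q lies on line EY with EQ:QY = 3:1 ⇒ Q = (0, 3/4)
2·[QFR] = 15/32, 2·[QYF] = -3/32
[QFR]:[QYF] = 15/32:-3/32 = -5

[QFR]:[QYF] = -5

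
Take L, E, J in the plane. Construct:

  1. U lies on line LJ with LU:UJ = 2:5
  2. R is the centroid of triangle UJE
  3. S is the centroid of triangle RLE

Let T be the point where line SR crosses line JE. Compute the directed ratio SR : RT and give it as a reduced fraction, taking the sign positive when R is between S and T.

Work in coordinates with L = (0, 0), E = (1, 0), J = (0, 1).
1. U lies on line LJ with LU:UJ = 2:5 ⇒ U = (0, 2/7)
2. R is the centroid of triangle UJE ⇒ R = (1/3, 3/7)
3. S is the centroid of triangle RLE ⇒ S = (4/9, 1/7)
line SR meets JE at T = (2/11, 9/11)
R = S + t·(T−S) with t = 11/26, so SR:RT = 11/26:15/26

SR:RT = 11/15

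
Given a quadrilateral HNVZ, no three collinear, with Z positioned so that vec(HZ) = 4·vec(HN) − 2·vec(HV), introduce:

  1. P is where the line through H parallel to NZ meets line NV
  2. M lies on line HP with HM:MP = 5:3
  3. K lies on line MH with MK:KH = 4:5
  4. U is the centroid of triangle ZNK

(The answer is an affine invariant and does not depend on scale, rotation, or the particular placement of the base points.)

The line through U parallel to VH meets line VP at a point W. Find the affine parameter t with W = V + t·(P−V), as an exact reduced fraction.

Work in coordinates with H = (0, 0), N = (1, 0), V = (0, 1), Z = (4, -2).
1. P is where the line through H parallel to NZ meets line NV ⇒ P = (3, -2)
2. M lies on line HP with HM:MP = 5:3 ⇒ M = (15/8, -5/4)
3. K lies on line MH with MK:KH = 4:5 ⇒ K = (25/24, -25/36)
4. U is the centroid of triangle ZNK ⇒ U = (145/72, -97/108)
through U parallel to VH: direction (0, -1); meets VP at W = (145/72, -73/72)
W = V + t·(P−V) with t = 145/216

t = 145/216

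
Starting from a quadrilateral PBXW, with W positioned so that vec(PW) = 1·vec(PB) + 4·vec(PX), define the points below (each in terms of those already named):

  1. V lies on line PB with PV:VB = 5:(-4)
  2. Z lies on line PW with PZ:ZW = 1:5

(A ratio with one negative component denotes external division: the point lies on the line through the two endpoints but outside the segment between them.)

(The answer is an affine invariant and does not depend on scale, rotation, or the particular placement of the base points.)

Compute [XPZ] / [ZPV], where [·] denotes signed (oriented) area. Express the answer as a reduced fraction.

[XPZ]:[ZPV] = 1/20

Assign P = (0, 0), B = (1, 0), X = (0, 1), W = (1, 4) — the answer is frame-independent, so this choice is without loss of generality.
1. V lies on line PB with PV:VB = 5:(-4) ⇒ V = (5, 0)
2. Z lies on line PW with PZ:ZW = 1:5 ⇒ Z = (1/6, 2/3)
2·[XPZ] = 1/6, 2·[ZPV] = 10/3
[XPZ]:[ZPV] = 1/6:10/3 = 1/20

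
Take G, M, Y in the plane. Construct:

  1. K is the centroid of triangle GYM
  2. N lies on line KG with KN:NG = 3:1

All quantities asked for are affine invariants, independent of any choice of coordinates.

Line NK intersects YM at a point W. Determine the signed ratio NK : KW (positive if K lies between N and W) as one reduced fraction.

Assign G = (0, 0), M = (1, 0), Y = (0, 1) — the answer is frame-independent, so this choice is without loss of generality.
1. K is the centroid of triangle GYM ⇒ K = (1/3, 1/3)
2. N lies on line KG with KN:NG = 3:1 ⇒ N = (1/12, 1/12)
line NK meets YM at W = (1/2, 1/2)
K = N + t·(W−N) with t = 3/5, so NK:KW = 3/5:2/5

NK:KW = 3/2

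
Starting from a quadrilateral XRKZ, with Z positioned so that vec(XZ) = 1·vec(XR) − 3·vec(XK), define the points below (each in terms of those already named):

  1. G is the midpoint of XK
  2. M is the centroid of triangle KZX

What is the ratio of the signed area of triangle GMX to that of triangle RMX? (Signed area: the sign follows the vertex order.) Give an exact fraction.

[GMX]:[RMX] = 1/4

Work in coordinates with X = (0, 0), R = (1, 0), K = (0, 1), Z = (1, -3).
1. G is the midpoint of XK ⇒ G = (0, 1/2)
2. M is the centroid of triangle KZX ⇒ M = (1/3, -2/3)
2·[GMX] = -1/6, 2·[RMX] = -2/3
[GMX]:[RMX] = -1/6:-2/3 = 1/4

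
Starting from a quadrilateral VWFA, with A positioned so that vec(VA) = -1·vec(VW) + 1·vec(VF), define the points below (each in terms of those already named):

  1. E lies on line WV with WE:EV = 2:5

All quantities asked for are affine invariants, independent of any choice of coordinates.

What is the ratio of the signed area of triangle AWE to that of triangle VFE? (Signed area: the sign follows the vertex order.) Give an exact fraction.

Set V = (0, 0), W = (1, 0), F = (0, 1), A = (-1, 1); any affine frame gives the same invariant.
1. E lies on line WV with WE:EV = 2:5 ⇒ E = (5/7, 0)
2·[AWE] = -2/7, 2·[VFE] = -5/7
[AWE]:[VFE] = -2/7:-5/7 = 2/5

[AWE]:[VFE] = 2/5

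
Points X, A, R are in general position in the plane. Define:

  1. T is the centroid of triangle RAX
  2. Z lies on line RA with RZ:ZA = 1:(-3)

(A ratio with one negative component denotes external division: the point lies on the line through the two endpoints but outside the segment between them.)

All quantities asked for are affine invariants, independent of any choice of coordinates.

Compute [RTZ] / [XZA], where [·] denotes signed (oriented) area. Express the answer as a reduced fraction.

Work in coordinates with X = (0, 0), A = (1, 0), R = (0, 1).
1. T is the centroid of triangle RAX ⇒ T = (1/3, 1/3)
2. Z lies on line RA with RZ:ZA = 1:(-3) ⇒ Z = (-1/2, 3/2)
2·[RTZ] = -1/6, 2·[XZA] = -3/2
[RTZ]:[XZA] = -1/6:-3/2 = 1/9

[RTZ]:[XZA] = 1/9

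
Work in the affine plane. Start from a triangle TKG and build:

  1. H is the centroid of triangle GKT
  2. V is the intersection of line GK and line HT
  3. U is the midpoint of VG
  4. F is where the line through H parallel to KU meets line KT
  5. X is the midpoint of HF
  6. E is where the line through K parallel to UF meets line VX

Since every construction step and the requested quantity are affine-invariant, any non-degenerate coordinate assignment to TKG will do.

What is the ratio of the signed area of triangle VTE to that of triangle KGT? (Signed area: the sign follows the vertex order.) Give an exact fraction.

[VTE]:[KGT] = -1/5

Choose coordinates T = (0, 0), K = (1, 0), G = (0, 1).
1. H is the centroid of triangle GKT ⇒ H = (1/3, 1/3)
2. V is the intersection of line GK and line HT ⇒ V = (1/2, 1/2)
3. U is the midpoint of VG ⇒ U = (1/4, 3/4)
4. F is where the line through H parallel to KU meets line KT ⇒ F = (2/3, 0)
5. X is the midpoint of HF ⇒ X = (1/2, 1/6)
6. E is where the line through K parallel to UF meets line VX ⇒ E = (1/2, 9/10)
2·[VTE] = -1/5, 2·[KGT] = 1
[VTE]:[KGT] = -1/5:1 = -1/5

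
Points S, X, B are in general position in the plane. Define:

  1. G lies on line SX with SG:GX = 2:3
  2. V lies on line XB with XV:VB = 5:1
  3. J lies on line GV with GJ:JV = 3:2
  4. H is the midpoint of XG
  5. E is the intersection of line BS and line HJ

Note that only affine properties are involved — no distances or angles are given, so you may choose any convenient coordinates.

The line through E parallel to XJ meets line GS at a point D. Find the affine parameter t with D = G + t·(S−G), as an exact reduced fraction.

t = -171/88

Choose coordinates S = (0, 0), X = (1, 0), B = (0, 1).
1. G lies on line SX with SG:GX = 2:3 ⇒ G = (2/5, 0)
2. V lies on line XB with XV:VB = 5:1 ⇒ V = (1/6, 5/6)
3. J lies on line GV with GJ:JV = 3:2 ⇒ J = (13/50, 1/2)
4. H is the midpoint of XG ⇒ H = (7/10, 0)
5. E is the intersection of line BS and line HJ ⇒ E = (0, 35/44)
through E parallel to XJ: direction (-37/50, 1/2); meets GS at D = (259/220, 0)
D = G + t·(S−G) with t = -171/88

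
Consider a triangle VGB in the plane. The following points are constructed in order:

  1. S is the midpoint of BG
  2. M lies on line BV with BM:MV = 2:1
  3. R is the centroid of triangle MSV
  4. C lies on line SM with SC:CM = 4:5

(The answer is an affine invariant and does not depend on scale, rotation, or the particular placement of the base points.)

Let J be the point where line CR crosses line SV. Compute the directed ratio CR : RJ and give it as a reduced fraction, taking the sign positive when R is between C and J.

CR:RJ = 1/3

Assign V = (0, 0), G = (1, 0), B = (0, 1) — the answer is frame-independent, so this choice is without loss of generality.
1. S is the midpoint of BG ⇒ S = (1/2, 1/2)
2. M lies on line BV with BM:MV = 2:1 ⇒ M = (0, 1/3)
3. R is the centroid of triangle MSV ⇒ R = (1/6, 5/18)
4. C lies on line SM with SC:CM = 4:5 ⇒ C = (5/18, 23/54)
line CR meets SV at J = (-1/6, -1/6)
R = C + t·(J−C) with t = 1/4, so CR:RJ = 1/4:3/4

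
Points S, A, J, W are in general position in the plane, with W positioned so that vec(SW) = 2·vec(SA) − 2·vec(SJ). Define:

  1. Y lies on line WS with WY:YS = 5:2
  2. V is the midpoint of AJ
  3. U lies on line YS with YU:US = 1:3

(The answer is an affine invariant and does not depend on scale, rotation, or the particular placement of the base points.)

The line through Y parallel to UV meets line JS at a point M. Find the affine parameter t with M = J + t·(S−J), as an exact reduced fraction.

t = 9

Assign S = (0, 0), A = (1, 0), J = (0, 1), W = (2, -2) — the answer is frame-independent, so this choice is without loss of generality.
1. Y lies on line WS with WY:YS = 5:2 ⇒ Y = (4/7, -4/7)
2. V is the midpoint of AJ ⇒ V = (1/2, 1/2)
3. U lies on line YS with YU:US = 1:3 ⇒ U = (3/7, -3/7)
through Y parallel to UV: direction (1/14, 13/14); meets JS at M = (0, -8)
M = J + t·(S−J) with t = 9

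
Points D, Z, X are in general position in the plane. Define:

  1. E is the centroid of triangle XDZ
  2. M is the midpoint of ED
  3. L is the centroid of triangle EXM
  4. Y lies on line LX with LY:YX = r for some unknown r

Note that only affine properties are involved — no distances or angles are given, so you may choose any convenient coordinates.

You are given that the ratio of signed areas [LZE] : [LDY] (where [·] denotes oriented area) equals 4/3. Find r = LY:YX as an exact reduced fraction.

r = 1/3

Assign D = (0, 0), Z = (1, 0), X = (0, 1) — the answer is frame-independent, so this choice is without loss of generality.
1. E is the centroid of triangle XDZ ⇒ E = (1/3, 1/3)
2. M is the midpoint of ED ⇒ M = (1/6, 1/6)
3. L is the centroid of triangle EXM ⇒ L = (1/6, 1/2)
4. With LY:YX = r, write λ = r/(r+1) so Y = L + λ·(X−L); Y is affine-linear in λ
Every point depending on Y is an affine combination of Y and λ-independent points, so each such coordinate is linear in λ; the λ² term in each signed area is a multiple of (X−L)×(X−L) = 0, so 2·[LZE] and 2·[LDY] are each linear in λ. Evaluating at λ=0 and λ=1:
  2·[LZE] = -1/18,   2·[LDY] = -1/6·λ
So [LZE]:[LDY] = (-1/18) / (-1/6·λ). Setting this equal to 4/3:
  -1/18 = 4/3·(-1/6·λ)  ⇒  λ = 1/4
Then r = λ/(1−λ) = (1/4)/(3/4) = 1/3. Check: with r = 1/3, Y = (1/8, 5/8) and [LZE]:[LDY] = 4/3 as required.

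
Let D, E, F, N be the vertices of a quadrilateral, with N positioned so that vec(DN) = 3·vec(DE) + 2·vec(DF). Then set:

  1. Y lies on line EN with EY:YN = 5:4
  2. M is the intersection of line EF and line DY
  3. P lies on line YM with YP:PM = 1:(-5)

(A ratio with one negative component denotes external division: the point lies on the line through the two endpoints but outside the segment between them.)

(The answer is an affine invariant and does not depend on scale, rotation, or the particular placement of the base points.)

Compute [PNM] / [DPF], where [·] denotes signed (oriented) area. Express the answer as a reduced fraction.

[PNM]:[DPF] = 100/323

Work in coordinates with D = (0, 0), E = (1, 0), F = (0, 1), N = (3, 2).
1. Y lies on line EN with EY:YN = 5:4 ⇒ Y = (19/9, 10/9)
2. M is the intersection of line EF and line DY ⇒ M = (19/29, 10/29)
3. P lies on line YM with YP:PM = 1:(-5) ⇒ P = (646/261, 340/261)
2·[PNM] = 200/261, 2·[DPF] = 646/261
[PNM]:[DPF] = 200/261:646/261 = 100/323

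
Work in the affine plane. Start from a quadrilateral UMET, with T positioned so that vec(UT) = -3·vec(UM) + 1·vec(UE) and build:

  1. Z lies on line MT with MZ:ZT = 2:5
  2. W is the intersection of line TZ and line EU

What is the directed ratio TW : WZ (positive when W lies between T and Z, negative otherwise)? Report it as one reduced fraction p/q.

TW:WZ = -21

Set U = (0, 0), M = (1, 0), E = (0, 1), T = (-3, 1); any affine frame gives the same invariant.
1. Z lies on line MT with MZ:ZT = 2:5 ⇒ Z = (-1/7, 2/7)
2. W is the intersection of line TZ and line EU ⇒ W = (0, 1/4)
W = T + t·(Z−T) with t = 21/20, so TW:WZ = t:(1−t) = 21/20:-1/20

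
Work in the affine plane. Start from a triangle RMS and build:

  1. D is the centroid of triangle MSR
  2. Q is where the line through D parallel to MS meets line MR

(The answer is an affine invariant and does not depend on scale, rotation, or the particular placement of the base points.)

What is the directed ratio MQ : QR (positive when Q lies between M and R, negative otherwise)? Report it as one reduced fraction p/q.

MQ:QR = 1/2

Work in coordinates with R = (0, 0), M = (1, 0), S = (0, 1).
1. D is the centroid of triangle MSR ⇒ D = (1/3, 1/3)
2. Q is where the line through D parallel to MS meets line MR ⇒ Q = (2/3, 0)
Q = M + t·(R−M) with t = 1/3, so MQ:QR = t:(1−t) = 1/3:2/3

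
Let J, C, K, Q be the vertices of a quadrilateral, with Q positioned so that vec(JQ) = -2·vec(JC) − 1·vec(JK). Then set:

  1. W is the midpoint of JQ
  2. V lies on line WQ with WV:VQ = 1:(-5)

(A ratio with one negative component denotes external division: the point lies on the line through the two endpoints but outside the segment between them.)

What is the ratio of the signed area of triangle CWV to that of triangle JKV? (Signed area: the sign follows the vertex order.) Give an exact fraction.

[CWV]:[JKV] = -1/6

Assign J = (0, 0), C = (1, 0), K = (0, 1), Q = (-2, -1) — the answer is frame-independent, so this choice is without loss of generality.
1. W is the midpoint of JQ ⇒ W = (-1, -1/2)
2. V lies on line WQ with WV:VQ = 1:(-5) ⇒ V = (-3/4, -3/8)
2·[CWV] = -1/8, 2·[JKV] = 3/4
[CWV]:[JKV] = -1/8:3/4 = -1/6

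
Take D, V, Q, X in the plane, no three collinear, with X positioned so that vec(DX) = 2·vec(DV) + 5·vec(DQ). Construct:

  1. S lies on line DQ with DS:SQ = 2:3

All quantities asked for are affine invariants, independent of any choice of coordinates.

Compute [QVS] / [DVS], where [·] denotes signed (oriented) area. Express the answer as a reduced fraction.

[QVS]:[DVS] = -3/2

Set D = (0, 0), V = (1, 0), Q = (0, 1), X = (2, 5); any affine frame gives the same invariant.
1. S lies on line DQ with DS:SQ = 2:3 ⇒ S = (0, 2/5)
2·[QVS] = -3/5, 2·[DVS] = 2/5
[QVS]:[DVS] = -3/5:2/5 = -3/2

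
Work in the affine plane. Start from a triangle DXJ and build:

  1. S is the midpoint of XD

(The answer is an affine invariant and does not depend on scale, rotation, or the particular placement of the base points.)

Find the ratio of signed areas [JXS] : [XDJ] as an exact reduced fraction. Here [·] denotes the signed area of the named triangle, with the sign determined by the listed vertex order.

[JXS]:[XDJ] = 1/2

Work in coordinates with D = (0, 0), X = (1, 0), J = (0, 1).
1. S is the midpoint of XD ⇒ S = (1/2, 0)
2·[JXS] = -1/2, 2·[XDJ] = -1
[JXS]:[XDJ] = -1/2:-1 = 1/2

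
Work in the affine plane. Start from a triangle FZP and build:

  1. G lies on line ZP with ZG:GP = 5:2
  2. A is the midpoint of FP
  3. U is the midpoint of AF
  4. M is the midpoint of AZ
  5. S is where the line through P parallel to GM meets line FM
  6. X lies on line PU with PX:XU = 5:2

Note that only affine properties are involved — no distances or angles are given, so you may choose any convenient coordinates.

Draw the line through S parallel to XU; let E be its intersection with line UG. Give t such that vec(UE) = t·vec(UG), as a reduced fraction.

t = 21/16

Set F = (0, 0), Z = (1, 0), P = (0, 1); any affine frame gives the same invariant.
1. G lies on line ZP with ZG:GP = 5:2 ⇒ G = (2/7, 5/7)
2. A is the midpoint of FP ⇒ A = (0, 1/2)
3. U is the midpoint of AF ⇒ U = (0, 1/4)
4. M is the midpoint of AZ ⇒ M = (1/2, 1/4)
5. S is where the line through P parallel to GM meets line FM ⇒ S = (3/8, 3/16)
6. X lies on line PU with PX:XU = 5:2 ⇒ X = (0, 13/28)
through S parallel to XU: direction (0, -3/14); meets UG at E = (3/8, 55/64)
E = U + t·(G−U) with t = 21/16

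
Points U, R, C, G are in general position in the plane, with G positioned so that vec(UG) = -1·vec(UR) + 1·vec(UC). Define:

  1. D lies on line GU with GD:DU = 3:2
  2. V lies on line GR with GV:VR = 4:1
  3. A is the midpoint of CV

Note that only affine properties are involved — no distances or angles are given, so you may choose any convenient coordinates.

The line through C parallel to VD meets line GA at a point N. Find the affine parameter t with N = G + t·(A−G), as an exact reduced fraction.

t = -10/7

Work in coordinates with U = (0, 0), R = (1, 0), C = (0, 1), G = (-1, 1).
1. D lies on line GU with GD:DU = 3:2 ⇒ D = (-2/5, 2/5)
2. V lies on line GR with GV:VR = 4:1 ⇒ V = (3/5, 1/5)
3. A is the midpoint of CV ⇒ A = (3/10, 3/5)
through C parallel to VD: direction (-1, 1/5); meets GA at N = (-20/7, 11/7)
N = G + t·(A−G) with t = -10/7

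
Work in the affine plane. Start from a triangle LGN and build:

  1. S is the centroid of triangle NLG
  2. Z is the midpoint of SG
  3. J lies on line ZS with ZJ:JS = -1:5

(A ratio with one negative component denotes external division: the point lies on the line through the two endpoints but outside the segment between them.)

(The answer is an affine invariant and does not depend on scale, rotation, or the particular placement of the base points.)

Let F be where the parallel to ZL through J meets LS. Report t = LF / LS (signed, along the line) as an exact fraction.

Choose coordinates L = (0, 0), G = (1, 0), N = (0, 1).
1. S is the centroid of triangle NLG ⇒ S = (1/3, 1/3)
2. Z is the midpoint of SG ⇒ Z = (2/3, 1/6)
3. J lies on line ZS with ZJ:JS = -1:5 ⇒ J = (3/4, 1/8)
through J parallel to ZL: direction (-2/3, -1/6); meets LS at F = (-1/12, -1/12)
F = L + t·(S−L) with t = -1/4

t = -1/4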